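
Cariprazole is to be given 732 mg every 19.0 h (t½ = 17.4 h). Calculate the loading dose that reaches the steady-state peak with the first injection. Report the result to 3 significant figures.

1380 mg

k = ln 2 / 17.4 = 0.03984 h⁻¹
Accumulation ratio R = 1 / (1 − e^(−kτ)) = 1 / (1 − e^(−0.03984×19.0)) = 1 / (1 − 0.4691) = 1.884
Loading dose = maintenance dose × R = 732 × 1.884 ≈ 1380 mg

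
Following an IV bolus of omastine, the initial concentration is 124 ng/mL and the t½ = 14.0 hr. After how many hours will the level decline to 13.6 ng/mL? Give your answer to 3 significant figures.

44.6 hours

k = ln 2 / 14.0 = 0.04951 hr⁻¹
C(t) = C₀ e^(−kt)  ⇒  t = ln(C₀/C) / k
t = ln(124/13.6) / 0.04951 = 2.210 / 0.04951 ≈ 44.6 hours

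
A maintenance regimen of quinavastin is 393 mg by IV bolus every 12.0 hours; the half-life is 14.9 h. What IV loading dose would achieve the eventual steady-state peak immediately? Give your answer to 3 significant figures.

919 mg

k = ln 2 / 14.9 = 0.04652 h⁻¹
Accumulation ratio R = 1 / (1 − e^(−kτ)) = 1 / (1 − e^(−0.04652×12.0)) = 1 / (1 − 0.5722) = 2.338
Loading dose = maintenance dose × R = 393 × 2.338 ≈ 919 mg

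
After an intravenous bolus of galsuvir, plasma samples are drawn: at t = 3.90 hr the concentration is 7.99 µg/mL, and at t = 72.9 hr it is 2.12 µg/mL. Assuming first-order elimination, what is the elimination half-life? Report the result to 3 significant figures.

36.0 hours

k = ln(C₁/C₂) / (t₂ − t₁) = ln(7.99/2.12) / (72.9 − 3.90)
  = 1.327 / 69.00 = 0.01923 hr⁻¹
t½ = ln 2 / k = ln 2 / 0.01923 ≈ 36.0 hours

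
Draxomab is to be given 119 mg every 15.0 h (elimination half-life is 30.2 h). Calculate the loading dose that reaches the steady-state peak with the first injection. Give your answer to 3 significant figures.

k = ln 2 / 30.2 = 0.02295 h⁻¹
Accumulation ratio R = 1 / (1 − e^(−kτ)) = 1 / (1 − e^(−0.02295×15.0)) = 1 / (1 − 0.7087) = 3.433
Loading dose = maintenance dose × R = 119 × 3.433 ≈ 409 mg

409 mg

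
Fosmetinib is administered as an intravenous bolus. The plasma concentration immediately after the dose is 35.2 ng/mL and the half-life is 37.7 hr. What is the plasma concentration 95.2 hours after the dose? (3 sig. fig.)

k = ln 2 / 37.7 = 0.01839 hr⁻¹
95.2 hr is 2.525 half-lives, so C = 35.2 × (1/2)^2.525 = 35.2 × 0.1737 ≈ 6.11 ng/mL

6.11 ng/mL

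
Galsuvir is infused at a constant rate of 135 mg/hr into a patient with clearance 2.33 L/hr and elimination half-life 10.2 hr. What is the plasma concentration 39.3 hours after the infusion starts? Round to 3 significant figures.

Css = rate / CL = 135 / 2.33 = 57.94 mg/L
k = ln 2 / 10.2 = 0.06796 hr⁻¹
C(t) = Css (1 − e^(−kt)) = 57.94 × (1 − e^(−2.671)) = 57.94 × 0.9308 ≈ 53.9 mg/L

53.9 mg/L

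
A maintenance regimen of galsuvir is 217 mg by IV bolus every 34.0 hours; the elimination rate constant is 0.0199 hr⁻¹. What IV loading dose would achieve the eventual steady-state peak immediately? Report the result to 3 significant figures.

Accumulation ratio R = 1 / (1 − e^(−kτ)) = 1 / (1 − e^(−0.01990×34.0)) = 1 / (1 − 0.5083) = 2.034
Loading dose = maintenance dose × R = 217 × 2.034 ≈ 441 mg

441 mg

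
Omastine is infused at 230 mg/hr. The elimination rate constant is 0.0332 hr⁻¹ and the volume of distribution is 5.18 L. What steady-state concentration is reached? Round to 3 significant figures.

1340 µg/mL

CL = k · V = 0.0332 × 5.18 = 0.1720 L/hr
Css = rate / CL = 230 / 0.1720 ≈ 1340 µg/mL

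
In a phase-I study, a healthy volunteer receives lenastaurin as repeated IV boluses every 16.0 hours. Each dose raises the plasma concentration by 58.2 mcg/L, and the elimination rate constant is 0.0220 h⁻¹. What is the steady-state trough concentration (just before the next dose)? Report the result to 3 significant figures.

Fraction remaining after one interval: e^(−kτ) = e^(−0.02200 × 16.0) = 0.7033
R = 1 / (1 − 0.7033) = 3.370
Css,max = 58.2 × 3.370 = 196.1 mcg/L
Css,min = Css,max × e^(−kτ) = 196.1 × 0.7033 ≈ 138 mcg/L

138 mcg/L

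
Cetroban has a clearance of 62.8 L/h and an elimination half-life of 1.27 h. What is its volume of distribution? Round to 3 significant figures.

115 L

k = ln 2 / t½ = ln 2 / 1.27 = 0.5458 h⁻¹
V = CL / k = 62.8 / 0.5458 ≈ 115 L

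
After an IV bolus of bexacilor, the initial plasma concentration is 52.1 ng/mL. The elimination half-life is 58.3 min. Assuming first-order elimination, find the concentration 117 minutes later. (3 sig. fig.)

13.0 ng/mL

k = ln 2 / 58.3 = 0.01189 min⁻¹
117 min is 2.007 half-lives, so C = 52.1 × (1/2)^2.007 = 52.1 × 0.2488 ≈ 13.0 ng/mL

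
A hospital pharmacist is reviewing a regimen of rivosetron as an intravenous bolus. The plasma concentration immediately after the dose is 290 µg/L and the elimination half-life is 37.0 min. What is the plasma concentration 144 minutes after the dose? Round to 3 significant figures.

k = ln 2 / 37.0 = 0.01873 min⁻¹
C(t) = C₀ e^(−kt) = 290 × e^(−0.01873 × 144) = 290 × e^(−2.698) = 290 × 0.06736 ≈ 19.5 µg/L

19.5 µg/L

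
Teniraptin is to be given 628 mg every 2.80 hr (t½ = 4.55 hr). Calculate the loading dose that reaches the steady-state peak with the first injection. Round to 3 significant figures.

1810 mg

k = ln 2 / 4.55 = 0.1523 hr⁻¹
Accumulation ratio R = 1 / (1 − e^(−kτ)) = 1 / (1 − e^(−0.1523×2.80)) = 1 / (1 − 0.6528) = 2.880
Loading dose = maintenance dose × R = 628 × 2.880 ≈ 1810 mg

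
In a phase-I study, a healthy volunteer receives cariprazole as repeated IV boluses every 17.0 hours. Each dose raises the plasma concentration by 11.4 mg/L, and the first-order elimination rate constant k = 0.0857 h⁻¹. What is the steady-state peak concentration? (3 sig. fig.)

14.9 mg/L

Fraction remaining after one interval: e^(−kτ) = e^(−0.08570 × 17.0) = 0.2330
R = 1 / (1 − 0.2330) = 1.304
Css,max = 11.4 × 1.304 ≈ 14.9 mg/L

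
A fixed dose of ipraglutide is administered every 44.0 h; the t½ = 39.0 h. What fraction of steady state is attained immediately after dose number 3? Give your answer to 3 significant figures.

k = ln 2 / 39.0 = 0.01777 h⁻¹
f_n = 1 − e^(−nkτ) = 1 − e^(−3 × 0.01777 × 44.0) = 1 − e^(−2.346) = 1 − 0.09575 ≈ 0.904

0.904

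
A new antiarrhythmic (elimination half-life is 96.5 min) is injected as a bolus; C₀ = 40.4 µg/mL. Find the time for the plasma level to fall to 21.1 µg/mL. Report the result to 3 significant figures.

90.4 minutes

k = ln 2 / 96.5 = 0.007183 min⁻¹
C(t) = C₀ e^(−kt)  ⇒  t = ln(C₀/C) / k
t = ln(40.4/21.1) / 0.007183 = 0.6496 / 0.007183 ≈ 90.4 minutes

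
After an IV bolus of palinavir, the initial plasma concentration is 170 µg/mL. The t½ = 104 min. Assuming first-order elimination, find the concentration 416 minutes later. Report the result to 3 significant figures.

10.6 µg/mL

k = ln 2 / 104 = 0.006665 min⁻¹
C(t) = C₀ e^(−kt) = 170 × e^(−0.006665 × 416) = 170 × e^(−2.773) = 170 × 0.06250 ≈ 10.6 µg/mL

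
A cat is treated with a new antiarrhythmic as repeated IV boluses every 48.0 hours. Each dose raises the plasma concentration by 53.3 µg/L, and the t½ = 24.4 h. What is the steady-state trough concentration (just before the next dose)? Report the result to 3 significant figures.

18.3 µg/L

k = ln 2 / 24.4 = 0.02841 h⁻¹
Fraction remaining after one interval: e^(−kτ) = e^(−0.02841 × 48.0) = 0.2557
R = 1 / (1 − 0.2557) = 1.344
Css,max = 53.3 × 1.344 = 71.62 µg/L
Css,min = Css,max × e^(−kτ) = 71.62 × 0.2557 ≈ 18.3 µg/L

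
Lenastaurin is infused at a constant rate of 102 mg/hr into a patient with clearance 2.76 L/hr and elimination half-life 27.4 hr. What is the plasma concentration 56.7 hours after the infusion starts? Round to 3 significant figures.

28.2 µg/mL

Css = rate / CL = 102 / 2.76 = 36.96 µg/mL
k = ln 2 / 27.4 = 0.02530 hr⁻¹
C(t) = Css (1 − e^(−kt)) = 36.96 × (1 − e^(−1.434)) = 36.96 × 0.7617 ≈ 28.2 µg/mL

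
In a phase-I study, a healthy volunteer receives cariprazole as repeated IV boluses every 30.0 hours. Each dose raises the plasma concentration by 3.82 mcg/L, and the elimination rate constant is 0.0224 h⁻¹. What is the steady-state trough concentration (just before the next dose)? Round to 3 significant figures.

Fraction remaining after one interval: e^(−kτ) = e^(−0.02240 × 30.0) = 0.5107
R = 1 / (1 − 0.5107) = 2.044
Css,max = 3.82 × 2.044 = 7.807 mcg/L
Css,min = Css,max × e^(−kτ) = 7.807 × 0.5107 ≈ 3.99 mcg/L

3.99 mcg/L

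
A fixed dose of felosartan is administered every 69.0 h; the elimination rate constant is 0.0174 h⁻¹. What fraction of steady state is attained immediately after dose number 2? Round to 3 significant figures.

0.909

f_n = 1 − e^(−nkτ) = 1 − e^(−2 × 0.01740 × 69.0) = 1 − e^(−2.401) = 1 − 0.09061 ≈ 0.909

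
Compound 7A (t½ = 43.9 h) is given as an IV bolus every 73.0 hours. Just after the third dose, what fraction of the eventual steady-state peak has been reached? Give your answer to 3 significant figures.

0.969

k = ln 2 / 43.9 = 0.01579 h⁻¹
f_n = 1 − e^(−nkτ) = 1 − e^(−3 × 0.01579 × 73.0) = 1 − e^(−3.458) = 1 − 0.03150 ≈ 0.969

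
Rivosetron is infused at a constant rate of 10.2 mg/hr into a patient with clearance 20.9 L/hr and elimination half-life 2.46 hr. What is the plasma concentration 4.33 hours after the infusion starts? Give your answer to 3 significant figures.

Css = rate / CL = 10.2 / 20.9 = 0.4880 µg/mL
k = ln 2 / 2.46 = 0.2818 hr⁻¹
C(t) = Css (1 − e^(−kt)) = 0.4880 × (1 − e^(−1.220)) = 0.4880 × 0.7048 ≈ 0.344 µg/mL

0.344 µg/mL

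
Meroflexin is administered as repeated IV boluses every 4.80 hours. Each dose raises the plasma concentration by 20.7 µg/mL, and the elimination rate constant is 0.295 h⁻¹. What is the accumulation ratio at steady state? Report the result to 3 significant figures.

1.32

Fraction remaining after one interval: e^(−kτ) = e^(−0.2950 × 4.80) = 0.2427
R = 1 / (1 − 0.2427) = 1 / 0.7573 ≈ 1.32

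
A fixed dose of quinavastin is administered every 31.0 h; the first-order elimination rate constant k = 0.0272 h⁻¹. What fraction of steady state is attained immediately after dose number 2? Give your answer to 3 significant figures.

0.815

f_n = 1 − e^(−nkτ) = 1 − e^(−2 × 0.02720 × 31.0) = 1 − e^(−1.686) = 1 − 0.1852 ≈ 0.815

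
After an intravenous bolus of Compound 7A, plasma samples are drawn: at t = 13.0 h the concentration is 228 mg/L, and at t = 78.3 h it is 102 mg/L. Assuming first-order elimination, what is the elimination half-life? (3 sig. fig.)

56.3 hours

k = ln(C₁/C₂) / (t₂ − t₁) = ln(228/102) / (78.3 − 13.0)
  = 0.8044 / 65.30 = 0.01232 h⁻¹
t½ = ln 2 / k = ln 2 / 0.01232 ≈ 56.3 hours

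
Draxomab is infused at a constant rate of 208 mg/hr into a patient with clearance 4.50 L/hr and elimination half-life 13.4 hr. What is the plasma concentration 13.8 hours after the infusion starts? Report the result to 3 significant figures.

23.6 mg/L

Css = rate / CL = 208 / 4.50 = 46.22 mg/L
k = ln 2 / 13.4 = 0.05173 hr⁻¹
C(t) = Css (1 − e^(−kt)) = 46.22 × (1 − e^(−0.7138)) = 46.22 × 0.5102 ≈ 23.6 mg/L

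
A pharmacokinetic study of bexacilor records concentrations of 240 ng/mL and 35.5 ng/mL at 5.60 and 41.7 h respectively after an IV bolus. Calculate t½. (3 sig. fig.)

k = ln(C₁/C₂) / (t₂ − t₁) = ln(240/35.5) / (41.7 − 5.60)
  = 1.911 / 36.10 = 0.05294 h⁻¹
t½ = ln 2 / k = ln 2 / 0.05294 ≈ 13.1 hours

13.1 hours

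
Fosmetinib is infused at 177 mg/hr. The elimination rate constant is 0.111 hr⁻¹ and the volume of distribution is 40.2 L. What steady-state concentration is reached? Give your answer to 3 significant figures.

CL = k · V = 0.111 × 40.2 = 4.462 L/hr
Css = rate / CL = 177 / 4.462 ≈ 39.7 mg/L

39.7 mg/L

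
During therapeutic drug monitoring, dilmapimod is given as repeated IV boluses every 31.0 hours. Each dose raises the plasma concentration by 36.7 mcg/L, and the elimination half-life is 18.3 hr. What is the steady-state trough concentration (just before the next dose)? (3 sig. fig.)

k = ln 2 / 18.3 = 0.03788 hr⁻¹
Fraction remaining after one interval: e^(−kτ) = e^(−0.03788 × 31.0) = 0.3091
R = 1 / (1 − 0.3091) = 1.447
Css,max = 36.7 × 1.447 = 53.12 mcg/L
Css,min = Css,max × e^(−kτ) = 53.12 × 0.3091 ≈ 16.4 mcg/L

16.4 mcg/L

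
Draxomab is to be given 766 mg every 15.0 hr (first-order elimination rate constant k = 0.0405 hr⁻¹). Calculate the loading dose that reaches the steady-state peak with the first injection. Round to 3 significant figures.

1680 mg

Accumulation ratio R = 1 / (1 − e^(−kτ)) = 1 / (1 − e^(−0.04050×15.0)) = 1 / (1 − 0.5447) = 2.196
Loading dose = maintenance dose × R = 766 × 2.196 ≈ 1680 mg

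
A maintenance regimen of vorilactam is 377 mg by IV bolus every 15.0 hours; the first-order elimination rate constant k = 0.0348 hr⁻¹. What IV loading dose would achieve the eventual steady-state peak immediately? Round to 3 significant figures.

927 mg

Accumulation ratio R = 1 / (1 − e^(−kτ)) = 1 / (1 − e^(−0.03480×15.0)) = 1 / (1 − 0.5933) = 2.459
Loading dose = maintenance dose × R = 377 × 2.459 ≈ 927 mg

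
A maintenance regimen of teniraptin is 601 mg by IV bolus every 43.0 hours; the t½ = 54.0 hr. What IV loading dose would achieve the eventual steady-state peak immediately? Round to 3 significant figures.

k = ln 2 / 54.0 = 0.01284 hr⁻¹
Accumulation ratio R = 1 / (1 − e^(−kτ)) = 1 / (1 − e^(−0.01284×43.0)) = 1 / (1 − 0.5758) = 2.358
Loading dose = maintenance dose × R = 601 × 2.358 ≈ 1420 mg

1420 mg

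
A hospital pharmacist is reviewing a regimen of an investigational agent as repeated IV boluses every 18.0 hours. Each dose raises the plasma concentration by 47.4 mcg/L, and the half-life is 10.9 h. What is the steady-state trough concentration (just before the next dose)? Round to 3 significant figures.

22.1 mcg/L

k = ln 2 / 10.9 = 0.06359 h⁻¹
Fraction remaining after one interval: e^(−kτ) = e^(−0.06359 × 18.0) = 0.3183
R = 1 / (1 − 0.3183) = 1.467
Css,max = 47.4 × 1.467 = 69.54 mcg/L
Css,min = Css,max × e^(−kτ) = 69.54 × 0.3183 ≈ 22.1 mcg/L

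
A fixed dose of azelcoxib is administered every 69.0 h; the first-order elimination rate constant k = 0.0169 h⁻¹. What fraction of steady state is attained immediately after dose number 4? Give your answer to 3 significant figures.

0.991

f_n = 1 − e^(−nkτ) = 1 − e^(−4 × 0.01690 × 69.0) = 1 − e^(−4.664) = 1 − 0.009425 ≈ 0.991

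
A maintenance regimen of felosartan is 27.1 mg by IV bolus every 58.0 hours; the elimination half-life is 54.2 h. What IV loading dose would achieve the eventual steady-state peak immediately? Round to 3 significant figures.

k = ln 2 / 54.2 = 0.01279 h⁻¹
Accumulation ratio R = 1 / (1 − e^(−kτ)) = 1 / (1 − e^(−0.01279×58.0)) = 1 / (1 − 0.4763) = 1.909
Loading dose = maintenance dose × R = 27.1 × 1.909 ≈ 51.7 mg

51.7 mg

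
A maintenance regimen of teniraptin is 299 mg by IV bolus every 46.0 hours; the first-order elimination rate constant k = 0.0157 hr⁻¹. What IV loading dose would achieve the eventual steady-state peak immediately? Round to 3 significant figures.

581 mg

Accumulation ratio R = 1 / (1 − e^(−kτ)) = 1 / (1 − e^(−0.01570×46.0)) = 1 / (1 − 0.4857) = 1.944
Loading dose = maintenance dose × R = 299 × 1.944 ≈ 581 mg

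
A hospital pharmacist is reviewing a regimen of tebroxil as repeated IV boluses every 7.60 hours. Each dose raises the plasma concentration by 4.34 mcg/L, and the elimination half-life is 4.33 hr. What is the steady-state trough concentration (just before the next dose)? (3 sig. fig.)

k = ln 2 / 4.33 = 0.1601 hr⁻¹
Fraction remaining after one interval: e^(−kτ) = e^(−0.1601 × 7.60) = 0.2962
R = 1 / (1 − 0.2962) = 1.421
Css,max = 4.34 × 1.421 = 6.167 mcg/L
Css,min = Css,max × e^(−kτ) = 6.167 × 0.2962 ≈ 1.83 mcg/L

1.83 mcg/L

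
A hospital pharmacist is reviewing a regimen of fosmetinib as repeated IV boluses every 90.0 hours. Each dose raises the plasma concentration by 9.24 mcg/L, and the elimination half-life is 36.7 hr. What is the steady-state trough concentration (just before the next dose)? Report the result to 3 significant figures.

k = ln 2 / 36.7 = 0.01889 hr⁻¹
Fraction remaining after one interval: e^(−kτ) = e^(−0.01889 × 90.0) = 0.1827
R = 1 / (1 − 0.1827) = 1.224
Css,max = 9.24 × 1.224 = 11.31 mcg/L
Css,min = Css,max × e^(−kτ) = 11.31 × 0.1827 ≈ 2.07 mcg/L

2.07 mcg/L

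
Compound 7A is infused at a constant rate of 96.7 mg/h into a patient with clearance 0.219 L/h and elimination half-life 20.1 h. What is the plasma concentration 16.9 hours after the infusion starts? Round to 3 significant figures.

Css = rate / CL = 96.7 / 0.219 = 441.6 µg/mL
k = ln 2 / 20.1 = 0.03448 h⁻¹
C(t) = Css (1 − e^(−kt)) = 441.6 × (1 − e^(−0.5828)) = 441.6 × 0.4417 ≈ 195 µg/mL

195 µg/mL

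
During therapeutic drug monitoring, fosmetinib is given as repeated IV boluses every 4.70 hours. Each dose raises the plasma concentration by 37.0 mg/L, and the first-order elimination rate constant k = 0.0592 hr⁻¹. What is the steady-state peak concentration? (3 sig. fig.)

152 mg/L

Fraction remaining after one interval: e^(−kτ) = e^(−0.05920 × 4.70) = 0.7571
R = 1 / (1 − 0.7571) = 4.117
Css,max = 37.0 × 4.117 ≈ 152 mg/L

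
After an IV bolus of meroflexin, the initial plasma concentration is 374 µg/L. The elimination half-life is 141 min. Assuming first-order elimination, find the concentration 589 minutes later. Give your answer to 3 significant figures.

20.7 µg/L

k = ln 2 / 141 = 0.004916 min⁻¹
C(t) = C₀ e^(−kt) = 374 × e^(−0.004916 × 589) = 374 × e^(−2.895) = 374 × 0.05527 ≈ 20.7 µg/L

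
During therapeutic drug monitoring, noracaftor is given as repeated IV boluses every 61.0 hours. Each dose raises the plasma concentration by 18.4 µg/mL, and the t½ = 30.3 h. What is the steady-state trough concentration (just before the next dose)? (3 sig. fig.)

k = ln 2 / 30.3 = 0.02288 h⁻¹
Fraction remaining after one interval: e^(−kτ) = e^(−0.02288 × 61.0) = 0.2477
R = 1 / (1 − 0.2477) = 1.329
Css,max = 18.4 × 1.329 = 24.46 µg/mL
Css,min = Css,max × e^(−kτ) = 24.46 × 0.2477 ≈ 6.06 µg/mL

6.06 µg/mL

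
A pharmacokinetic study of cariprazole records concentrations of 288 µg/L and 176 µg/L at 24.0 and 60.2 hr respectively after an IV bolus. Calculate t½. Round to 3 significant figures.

51.0 hours

k = ln(C₁/C₂) / (t₂ − t₁) = ln(288/176) / (60.2 − 24.0)
  = 0.4925 / 36.20 = 0.01360 hr⁻¹
t½ = ln 2 / k = ln 2 / 0.01360 ≈ 51.0 hours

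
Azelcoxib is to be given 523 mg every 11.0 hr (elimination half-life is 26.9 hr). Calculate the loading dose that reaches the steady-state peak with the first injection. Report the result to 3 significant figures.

2120 mg

k = ln 2 / 26.9 = 0.02577 hr⁻¹
Accumulation ratio R = 1 / (1 − e^(−kτ)) = 1 / (1 − e^(−0.02577×11.0)) = 1 / (1 − 0.7532) = 4.052
Loading dose = maintenance dose × R = 523 × 4.052 ≈ 2120 mg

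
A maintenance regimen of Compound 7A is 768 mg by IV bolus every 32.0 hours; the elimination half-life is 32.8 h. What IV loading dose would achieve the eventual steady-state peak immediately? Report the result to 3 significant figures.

k = ln 2 / 32.8 = 0.02113 h⁻¹
Accumulation ratio R = 1 / (1 − e^(−kτ)) = 1 / (1 − e^(−0.02113×32.0)) = 1 / (1 − 0.5085) = 2.035
Loading dose = maintenance dose × R = 768 × 2.035 ≈ 1560 mg

1560 mg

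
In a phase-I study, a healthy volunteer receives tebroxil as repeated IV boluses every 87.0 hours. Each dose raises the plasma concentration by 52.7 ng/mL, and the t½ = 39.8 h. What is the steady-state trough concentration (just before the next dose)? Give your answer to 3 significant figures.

14.8 ng/mL

k = ln 2 / 39.8 = 0.01742 h⁻¹
Fraction remaining after one interval: e^(−kτ) = e^(−0.01742 × 87.0) = 0.2198
R = 1 / (1 − 0.2198) = 1.282
Css,max = 52.7 × 1.282 = 67.54 ng/mL
Css,min = Css,max × e^(−kτ) = 67.54 × 0.2198 ≈ 14.8 ng/mL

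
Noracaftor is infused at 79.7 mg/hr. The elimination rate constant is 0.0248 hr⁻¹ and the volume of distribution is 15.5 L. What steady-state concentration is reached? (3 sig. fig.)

CL = k · V = 0.0248 × 15.5 = 0.3844 L/hr
Css = rate / CL = 79.7 / 0.3844 ≈ 207 µg/mL

207 µg/mL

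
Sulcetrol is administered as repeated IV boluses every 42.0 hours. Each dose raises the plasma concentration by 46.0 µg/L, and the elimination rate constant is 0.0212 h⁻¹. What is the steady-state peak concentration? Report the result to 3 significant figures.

Fraction remaining after one interval: e^(−kτ) = e^(−0.02120 × 42.0) = 0.4105
R = 1 / (1 − 0.4105) = 1.696
Css,max = 46.0 × 1.696 ≈ 78.0 µg/L

78.0 µg/L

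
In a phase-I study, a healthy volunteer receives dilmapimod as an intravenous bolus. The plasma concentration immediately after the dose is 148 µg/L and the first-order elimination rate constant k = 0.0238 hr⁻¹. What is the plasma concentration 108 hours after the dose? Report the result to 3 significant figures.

C(t) = C₀ e^(−kt) = 148 × e^(−0.02380 × 108) = 148 × e^(−2.570) = 148 × 0.07650 ≈ 11.3 µg/L

11.3 µg/L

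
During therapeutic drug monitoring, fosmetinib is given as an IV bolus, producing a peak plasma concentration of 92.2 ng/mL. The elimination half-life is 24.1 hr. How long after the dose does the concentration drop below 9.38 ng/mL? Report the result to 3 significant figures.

79.5 hours

k = ln 2 / 24.1 = 0.02876 hr⁻¹
C(t) = C₀ e^(−kt)  ⇒  t = ln(C₀/C) / k
t = ln(92.2/9.38) / 0.02876 = 2.285 / 0.02876 ≈ 79.5 hours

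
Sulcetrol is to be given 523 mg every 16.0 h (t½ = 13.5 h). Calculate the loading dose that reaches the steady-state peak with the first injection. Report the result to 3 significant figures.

934 mg

k = ln 2 / 13.5 = 0.05134 h⁻¹
Accumulation ratio R = 1 / (1 − e^(−kτ)) = 1 / (1 − e^(−0.05134×16.0)) = 1 / (1 − 0.4398) = 1.785
Loading dose = maintenance dose × R = 523 × 1.785 ≈ 934 mg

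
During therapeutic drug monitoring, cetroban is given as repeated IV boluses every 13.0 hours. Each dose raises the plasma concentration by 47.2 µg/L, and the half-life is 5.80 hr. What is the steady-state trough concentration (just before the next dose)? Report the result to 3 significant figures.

k = ln 2 / 5.80 = 0.1195 hr⁻¹
Fraction remaining after one interval: e^(−kτ) = e^(−0.1195 × 13.0) = 0.2115
R = 1 / (1 − 0.2115) = 1.268
Css,max = 47.2 × 1.268 = 59.86 µg/L
Css,min = Css,max × e^(−kτ) = 59.86 × 0.2115 ≈ 12.7 µg/L

12.7 µg/L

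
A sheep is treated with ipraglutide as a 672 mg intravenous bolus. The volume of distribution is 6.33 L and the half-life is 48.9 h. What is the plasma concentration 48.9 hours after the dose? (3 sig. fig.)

C₀ = dose / V = 672 / 6.33 = 106.2 µg/mL
k = ln 2 / 48.9 = 0.01417 h⁻¹
C(t) = C₀ e^(−kt) = 106.2 × e^(−0.01417 × 48.9) = 106.2 × e^(−0.6931) = 106.2 × 0.5000 ≈ 53.1 µg/mL

53.1 µg/mL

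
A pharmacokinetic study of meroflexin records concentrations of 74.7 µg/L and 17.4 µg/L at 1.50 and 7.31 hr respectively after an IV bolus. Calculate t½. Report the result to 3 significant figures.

k = ln(C₁/C₂) / (t₂ − t₁) = ln(74.7/17.4) / (7.31 − 1.50)
  = 1.457 / 5.810 = 0.2508 hr⁻¹
t½ = ln 2 / k = ln 2 / 0.2508 ≈ 2.76 hours

2.76 hours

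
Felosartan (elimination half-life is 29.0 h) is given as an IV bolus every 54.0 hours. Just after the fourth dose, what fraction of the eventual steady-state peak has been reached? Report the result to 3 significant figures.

k = ln 2 / 29.0 = 0.02390 h⁻¹
f_n = 1 − e^(−nkτ) = 1 − e^(−4 × 0.02390 × 54.0) = 1 − e^(−5.163) = 1 − 0.005726 ≈ 0.994

0.994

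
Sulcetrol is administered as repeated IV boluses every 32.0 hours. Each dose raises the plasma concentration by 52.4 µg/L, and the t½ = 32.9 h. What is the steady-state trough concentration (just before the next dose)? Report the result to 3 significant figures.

k = ln 2 / 32.9 = 0.02107 h⁻¹
Fraction remaining after one interval: e^(−kτ) = e^(−0.02107 × 32.0) = 0.5096
R = 1 / (1 − 0.5096) = 2.039
Css,max = 52.4 × 2.039 = 106.8 µg/L
Css,min = Css,max × e^(−kτ) = 106.8 × 0.5096 ≈ 54.4 µg/L

54.4 µg/L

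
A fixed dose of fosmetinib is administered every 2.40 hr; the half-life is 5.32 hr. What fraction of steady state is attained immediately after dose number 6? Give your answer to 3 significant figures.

0.847

k = ln 2 / 5.32 = 0.1303 hr⁻¹
f_n = 1 − e^(−nkτ) = 1 − e^(−6 × 0.1303 × 2.40) = 1 − e^(−1.876) = 1 − 0.1532 ≈ 0.847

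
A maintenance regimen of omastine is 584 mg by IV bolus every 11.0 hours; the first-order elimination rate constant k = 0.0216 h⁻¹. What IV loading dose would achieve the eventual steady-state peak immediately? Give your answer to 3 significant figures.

2760 mg

Accumulation ratio R = 1 / (1 − e^(−kτ)) = 1 / (1 − e^(−0.02160×11.0)) = 1 / (1 − 0.7885) = 4.729
Loading dose = maintenance dose × R = 584 × 4.729 ≈ 2760 mg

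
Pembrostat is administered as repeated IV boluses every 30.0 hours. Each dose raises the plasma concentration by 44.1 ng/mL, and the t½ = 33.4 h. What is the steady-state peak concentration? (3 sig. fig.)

k = ln 2 / 33.4 = 0.02075 h⁻¹
Fraction remaining after one interval: e^(−kτ) = e^(−0.02075 × 30.0) = 0.5366
R = 1 / (1 − 0.5366) = 2.158
Css,max = 44.1 × 2.158 ≈ 95.2 ng/mL

95.2 ng/mL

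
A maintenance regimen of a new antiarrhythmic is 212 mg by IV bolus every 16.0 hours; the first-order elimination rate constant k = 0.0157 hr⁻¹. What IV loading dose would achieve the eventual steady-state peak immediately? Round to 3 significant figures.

954 mg

Accumulation ratio R = 1 / (1 − e^(−kτ)) = 1 / (1 − e^(−0.01570×16.0)) = 1 / (1 − 0.7779) = 4.502
Loading dose = maintenance dose × R = 212 × 4.502 ≈ 954 mg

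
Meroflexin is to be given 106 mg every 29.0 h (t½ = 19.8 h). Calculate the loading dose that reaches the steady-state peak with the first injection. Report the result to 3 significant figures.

k = ln 2 / 19.8 = 0.03501 h⁻¹
Accumulation ratio R = 1 / (1 − e^(−kτ)) = 1 / (1 − e^(−0.03501×29.0)) = 1 / (1 − 0.3623) = 1.568
Loading dose = maintenance dose × R = 106 × 1.568 ≈ 166 mg

166 mg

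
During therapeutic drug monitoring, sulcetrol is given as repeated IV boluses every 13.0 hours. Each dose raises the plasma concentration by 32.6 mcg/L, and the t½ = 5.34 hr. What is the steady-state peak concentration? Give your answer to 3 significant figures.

40.0 mcg/L

k = ln 2 / 5.34 = 0.1298 hr⁻¹
Fraction remaining after one interval: e^(−kτ) = e^(−0.1298 × 13.0) = 0.1850
R = 1 / (1 − 0.1850) = 1.227
Css,max = 32.6 × 1.227 ≈ 40.0 mcg/L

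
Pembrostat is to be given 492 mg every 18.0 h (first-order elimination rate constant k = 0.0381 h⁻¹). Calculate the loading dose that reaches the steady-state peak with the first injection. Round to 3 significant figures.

991 mg

Accumulation ratio R = 1 / (1 − e^(−kτ)) = 1 / (1 − e^(−0.03810×18.0)) = 1 / (1 − 0.5037) = 2.015
Loading dose = maintenance dose × R = 492 × 2.015 ≈ 991 mg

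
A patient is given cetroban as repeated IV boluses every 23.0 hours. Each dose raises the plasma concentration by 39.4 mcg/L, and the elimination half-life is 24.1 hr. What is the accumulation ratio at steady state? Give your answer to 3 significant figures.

k = ln 2 / 24.1 = 0.02876 hr⁻¹
Fraction remaining after one interval: e^(−kτ) = e^(−0.02876 × 23.0) = 0.5161
R = 1 / (1 − 0.5161) = 1 / 0.4839 ≈ 2.07

2.07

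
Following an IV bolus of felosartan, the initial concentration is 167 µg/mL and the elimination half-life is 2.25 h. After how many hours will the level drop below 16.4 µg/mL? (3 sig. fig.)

k = ln 2 / 2.25 = 0.3081 h⁻¹
C(t) = C₀ e^(−kt)  ⇒  t = ln(C₀/C) / k
t = ln(167/16.4) / 0.3081 = 2.321 / 0.3081 ≈ 7.53 hours

7.53 hours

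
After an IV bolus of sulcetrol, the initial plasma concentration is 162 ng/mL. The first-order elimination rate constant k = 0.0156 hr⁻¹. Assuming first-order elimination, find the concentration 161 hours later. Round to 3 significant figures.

C(t) = C₀ e^(−kt) = 162 × e^(−0.01560 × 161) = 162 × e^(−2.512) = 162 × 0.08114 ≈ 13.1 ng/mL

13.1 ng/mL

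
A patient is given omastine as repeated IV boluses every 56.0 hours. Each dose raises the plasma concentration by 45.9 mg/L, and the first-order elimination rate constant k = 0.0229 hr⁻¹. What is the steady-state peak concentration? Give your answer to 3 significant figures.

63.5 mg/L

Fraction remaining after one interval: e^(−kτ) = e^(−0.02290 × 56.0) = 0.2774
R = 1 / (1 − 0.2774) = 1.384
Css,max = 45.9 × 1.384 ≈ 63.5 mg/L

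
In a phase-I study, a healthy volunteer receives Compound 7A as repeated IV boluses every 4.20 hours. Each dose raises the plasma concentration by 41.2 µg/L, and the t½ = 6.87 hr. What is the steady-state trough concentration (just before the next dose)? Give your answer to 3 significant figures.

k = ln 2 / 6.87 = 0.1009 hr⁻¹
Fraction remaining after one interval: e^(−kτ) = e^(−0.1009 × 4.20) = 0.6546
R = 1 / (1 − 0.6546) = 2.895
Css,max = 41.2 × 2.895 = 119.3 µg/L
Css,min = Css,max × e^(−kτ) = 119.3 × 0.6546 ≈ 78.1 µg/L

78.1 µg/L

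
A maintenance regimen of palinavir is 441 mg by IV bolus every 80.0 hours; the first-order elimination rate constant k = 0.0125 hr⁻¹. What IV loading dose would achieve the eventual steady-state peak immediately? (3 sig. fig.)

Accumulation ratio R = 1 / (1 − e^(−kτ)) = 1 / (1 − e^(−0.01250×80.0)) = 1 / (1 − 0.3679) = 1.582
Loading dose = maintenance dose × R = 441 × 1.582 ≈ 698 mg

698 mg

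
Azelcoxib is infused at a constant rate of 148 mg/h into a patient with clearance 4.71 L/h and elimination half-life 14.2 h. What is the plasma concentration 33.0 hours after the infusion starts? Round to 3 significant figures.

25.1 µg/mL

Css = rate / CL = 148 / 4.71 = 31.42 µg/mL
k = ln 2 / 14.2 = 0.04881 h⁻¹
C(t) = Css (1 − e^(−kt)) = 31.42 × (1 − e^(−1.611)) = 31.42 × 0.8003 ≈ 25.1 µg/mL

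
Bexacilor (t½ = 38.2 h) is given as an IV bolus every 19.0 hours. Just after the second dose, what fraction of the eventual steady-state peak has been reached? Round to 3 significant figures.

0.498

k = ln 2 / 38.2 = 0.01815 h⁻¹
f_n = 1 − e^(−nkτ) = 1 − e^(−2 × 0.01815 × 19.0) = 1 − e^(−0.6895) = 1 − 0.5018 ≈ 0.498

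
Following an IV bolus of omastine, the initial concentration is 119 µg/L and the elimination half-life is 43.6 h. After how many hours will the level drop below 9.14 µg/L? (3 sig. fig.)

161 hours

k = ln 2 / 43.6 = 0.01590 h⁻¹
C(t) = C₀ e^(−kt)  ⇒  t = ln(C₀/C) / k
t = ln(119/9.14) / 0.01590 = 2.566 / 0.01590 ≈ 161 hours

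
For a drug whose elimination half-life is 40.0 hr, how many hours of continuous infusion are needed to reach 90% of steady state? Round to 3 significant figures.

k = ln 2 / 40.0 = 0.01733 hr⁻¹
f = 1 − e^(−kt)  ⇒  t = −ln(1 − f) / k
t = −ln(1 − 0.9) / 0.01733 = 2.303 / 0.01733 ≈ 133 hours

133 hours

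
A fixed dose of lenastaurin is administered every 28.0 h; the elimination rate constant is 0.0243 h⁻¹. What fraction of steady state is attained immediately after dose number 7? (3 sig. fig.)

0.991

f_n = 1 − e^(−nkτ) = 1 − e^(−7 × 0.02430 × 28.0) = 1 − e^(−4.763) = 1 − 0.008542 ≈ 0.991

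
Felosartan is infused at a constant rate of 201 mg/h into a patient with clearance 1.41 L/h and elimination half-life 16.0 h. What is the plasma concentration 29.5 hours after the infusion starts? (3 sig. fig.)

Css = rate / CL = 201 / 1.41 = 142.6 µg/mL
k = ln 2 / 16.0 = 0.04332 h⁻¹
C(t) = Css (1 − e^(−kt)) = 142.6 × (1 − e^(−1.278)) = 142.6 × 0.7214 ≈ 103 µg/mL

103 µg/mL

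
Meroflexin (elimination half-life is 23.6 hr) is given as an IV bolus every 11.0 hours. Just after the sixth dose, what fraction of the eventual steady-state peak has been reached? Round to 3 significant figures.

0.856

k = ln 2 / 23.6 = 0.02937 hr⁻¹
f_n = 1 − e^(−nkτ) = 1 − e^(−6 × 0.02937 × 11.0) = 1 − e^(−1.938) = 1 − 0.1439 ≈ 0.856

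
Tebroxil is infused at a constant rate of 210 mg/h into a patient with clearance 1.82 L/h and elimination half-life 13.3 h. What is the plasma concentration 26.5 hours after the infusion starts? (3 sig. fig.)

86.4 mg/L

Css = rate / CL = 210 / 1.82 = 115.4 mg/L
k = ln 2 / 13.3 = 0.05212 h⁻¹
C(t) = Css (1 − e^(−kt)) = 115.4 × (1 − e^(−1.381)) = 115.4 × 0.7487 ≈ 86.4 mg/L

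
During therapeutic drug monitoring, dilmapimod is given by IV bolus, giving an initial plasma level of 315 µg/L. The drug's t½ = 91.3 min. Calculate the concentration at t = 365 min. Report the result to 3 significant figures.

19.7 µg/L

k = ln 2 / 91.3 = 0.007592 min⁻¹
365 min is 3.998 half-lives, so C = 315 × (1/2)^3.998 = 315 × 0.06259 ≈ 19.7 µg/L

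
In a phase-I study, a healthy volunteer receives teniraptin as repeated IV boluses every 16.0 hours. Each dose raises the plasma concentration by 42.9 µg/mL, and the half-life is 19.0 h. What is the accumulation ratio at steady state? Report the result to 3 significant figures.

2.26

k = ln 2 / 19.0 = 0.03648 h⁻¹
Fraction remaining after one interval: e^(−kτ) = e^(−0.03648 × 16.0) = 0.5578
R = 1 / (1 − 0.5578) = 1 / 0.4422 ≈ 2.26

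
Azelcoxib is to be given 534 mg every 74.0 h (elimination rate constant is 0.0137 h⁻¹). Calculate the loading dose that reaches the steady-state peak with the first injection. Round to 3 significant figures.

838 mg

Accumulation ratio R = 1 / (1 − e^(−kτ)) = 1 / (1 − e^(−0.01370×74.0)) = 1 / (1 − 0.3628) = 1.569
Loading dose = maintenance dose × R = 534 × 1.569 ≈ 838 mg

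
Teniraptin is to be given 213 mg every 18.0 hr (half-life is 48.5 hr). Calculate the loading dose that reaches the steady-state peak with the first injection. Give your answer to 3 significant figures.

939 mg

k = ln 2 / 48.5 = 0.01429 hr⁻¹
Accumulation ratio R = 1 / (1 − e^(−kτ)) = 1 / (1 − e^(−0.01429×18.0)) = 1 / (1 − 0.7732) = 4.409
Loading dose = maintenance dose × R = 213 × 4.409 ≈ 939 mg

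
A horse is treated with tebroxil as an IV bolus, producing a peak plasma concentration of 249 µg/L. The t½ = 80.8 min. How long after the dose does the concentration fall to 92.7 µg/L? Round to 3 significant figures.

k = ln 2 / 80.8 = 0.008579 min⁻¹
C(t) = C₀ e^(−kt)  ⇒  t = ln(C₀/C) / k
t = ln(249/92.7) / 0.008579 = 0.9881 / 0.008579 ≈ 115 minutes

115 minutes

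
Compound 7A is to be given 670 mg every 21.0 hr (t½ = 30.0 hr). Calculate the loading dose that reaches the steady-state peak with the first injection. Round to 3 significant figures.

1740 mg

k = ln 2 / 30.0 = 0.02310 hr⁻¹
Accumulation ratio R = 1 / (1 − e^(−kτ)) = 1 / (1 − e^(−0.02310×21.0)) = 1 / (1 − 0.6156) = 2.601
Loading dose = maintenance dose × R = 670 × 2.601 ≈ 1740 mg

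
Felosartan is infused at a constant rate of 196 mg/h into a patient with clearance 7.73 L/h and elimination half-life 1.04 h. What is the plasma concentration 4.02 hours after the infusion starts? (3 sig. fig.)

Css = rate / CL = 196 / 7.73 = 25.36 mg/L
k = ln 2 / 1.04 = 0.6665 h⁻¹
C(t) = Css (1 − e^(−kt)) = 25.36 × (1 − e^(−2.679)) = 25.36 × 0.9314 ≈ 23.6 mg/L

23.6 mg/L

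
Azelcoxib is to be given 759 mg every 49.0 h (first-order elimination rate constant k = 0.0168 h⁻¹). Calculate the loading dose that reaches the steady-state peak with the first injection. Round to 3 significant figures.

Accumulation ratio R = 1 / (1 − e^(−kτ)) = 1 / (1 − e^(−0.01680×49.0)) = 1 / (1 − 0.4390) = 1.783
Loading dose = maintenance dose × R = 759 × 1.783 ≈ 1350 mg

1350 mg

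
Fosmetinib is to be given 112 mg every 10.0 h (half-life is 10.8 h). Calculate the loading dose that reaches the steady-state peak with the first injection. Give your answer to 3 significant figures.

236 mg

k = ln 2 / 10.8 = 0.06418 h⁻¹
Accumulation ratio R = 1 / (1 − e^(−kτ)) = 1 / (1 − e^(−0.06418×10.0)) = 1 / (1 − 0.5263) = 2.111
Loading dose = maintenance dose × R = 112 × 2.111 ≈ 236 mg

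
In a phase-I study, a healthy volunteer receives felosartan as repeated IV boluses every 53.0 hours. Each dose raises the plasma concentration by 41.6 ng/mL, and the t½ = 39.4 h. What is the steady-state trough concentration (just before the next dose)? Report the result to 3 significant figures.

k = ln 2 / 39.4 = 0.01759 h⁻¹
Fraction remaining after one interval: e^(−kτ) = e^(−0.01759 × 53.0) = 0.3936
R = 1 / (1 − 0.3936) = 1.649
Css,max = 41.6 × 1.649 = 68.60 ng/mL
Css,min = Css,max × e^(−kτ) = 68.60 × 0.3936 ≈ 27.0 ng/mL

27.0 ng/mL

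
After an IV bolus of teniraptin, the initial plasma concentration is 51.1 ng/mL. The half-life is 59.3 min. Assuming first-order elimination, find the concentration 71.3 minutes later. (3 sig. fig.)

22.2 ng/mL

k = ln 2 / 59.3 = 0.01169 min⁻¹
71.3 min is 1.202 half-lives, so C = 51.1 × (1/2)^1.202 = 51.1 × 0.4346 ≈ 22.2 ng/mL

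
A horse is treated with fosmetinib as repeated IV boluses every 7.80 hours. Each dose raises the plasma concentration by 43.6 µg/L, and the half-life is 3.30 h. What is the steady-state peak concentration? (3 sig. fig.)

k = ln 2 / 3.30 = 0.2100 h⁻¹
Fraction remaining after one interval: e^(−kτ) = e^(−0.2100 × 7.80) = 0.1943
R = 1 / (1 − 0.1943) = 1.241
Css,max = 43.6 × 1.241 ≈ 54.1 µg/L

54.1 µg/L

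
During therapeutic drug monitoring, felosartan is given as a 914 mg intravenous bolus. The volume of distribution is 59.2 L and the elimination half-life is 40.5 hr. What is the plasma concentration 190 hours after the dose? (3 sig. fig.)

C₀ = dose / V = 914 / 59.2 = 15.44 mg/L
k = ln 2 / 40.5 = 0.01711 hr⁻¹
C(t) = C₀ e^(−kt) = 15.44 × e^(−0.01711 × 190) = 15.44 × e^(−3.252) = 15.44 × 0.03870 ≈ 0.598 mg/L

0.598 mg/L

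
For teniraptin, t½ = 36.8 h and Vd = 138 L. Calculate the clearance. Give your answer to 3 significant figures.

k = ln 2 / t½ = ln 2 / 36.8 = 0.01884 h⁻¹
CL = k · V = 0.01884 × 138 ≈ 2.60 L/h

2.60 L/h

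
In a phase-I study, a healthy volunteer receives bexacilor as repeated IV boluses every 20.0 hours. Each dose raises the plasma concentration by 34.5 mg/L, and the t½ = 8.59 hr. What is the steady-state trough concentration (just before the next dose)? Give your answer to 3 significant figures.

k = ln 2 / 8.59 = 0.08069 hr⁻¹
Fraction remaining after one interval: e^(−kτ) = e^(−0.08069 × 20.0) = 0.1991
R = 1 / (1 − 0.1991) = 1.249
Css,max = 34.5 × 1.249 = 43.08 mg/L
Css,min = Css,max × e^(−kτ) = 43.08 × 0.1991 ≈ 8.58 mg/L

8.58 mg/L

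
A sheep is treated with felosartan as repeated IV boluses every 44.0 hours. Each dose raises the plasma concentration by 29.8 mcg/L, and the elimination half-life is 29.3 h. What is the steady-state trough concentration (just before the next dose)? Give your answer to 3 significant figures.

16.3 mcg/L

k = ln 2 / 29.3 = 0.02366 h⁻¹
Fraction remaining after one interval: e^(−kτ) = e^(−0.02366 × 44.0) = 0.3531
R = 1 / (1 − 0.3531) = 1.546
Css,max = 29.8 × 1.546 = 46.07 mcg/L
Css,min = Css,max × e^(−kτ) = 46.07 × 0.3531 ≈ 16.3 mcg/L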